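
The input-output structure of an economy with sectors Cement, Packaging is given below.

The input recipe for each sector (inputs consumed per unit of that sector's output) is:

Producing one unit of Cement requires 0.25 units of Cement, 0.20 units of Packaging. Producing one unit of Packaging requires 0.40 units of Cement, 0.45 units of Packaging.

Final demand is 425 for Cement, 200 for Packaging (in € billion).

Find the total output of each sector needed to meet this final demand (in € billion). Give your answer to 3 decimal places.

x_1 = 943.609, x_2 = 706.767

I − A =
  [   0.75    -0.40]
  [  -0.20     0.55]
det(I−A) = (0.75)(0.55) − (-0.40)(-0.20) = 0.3325
adj(I−A) = [[0.55, 0.40], [0.20, 0.75]]
(I − A)⁻¹ = adj(I−A) / det(I−A) ≈
  [   1.6541     1.2030]
  [   0.6015     2.2556]
x = (I − A)⁻¹ d = adj(I−A)·d / det(I−A), with det(I−A) = 0.3325:
  x_1 = (0.55·425 + 0.40·200) / 0.3325 = 313.75 / 0.3325 ≈ 943.609
  x_2 = (0.20·425 + 0.75·200) / 0.3325 = 235.00 / 0.3325 ≈ 706.767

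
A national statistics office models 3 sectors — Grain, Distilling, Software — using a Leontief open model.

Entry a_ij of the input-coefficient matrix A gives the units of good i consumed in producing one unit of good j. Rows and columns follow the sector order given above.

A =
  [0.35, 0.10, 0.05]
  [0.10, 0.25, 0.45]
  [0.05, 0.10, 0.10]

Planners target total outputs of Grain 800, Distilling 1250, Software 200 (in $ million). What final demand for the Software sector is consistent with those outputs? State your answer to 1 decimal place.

I − A =
  [   0.65    -0.10    -0.05]
  [  -0.10     0.75    -0.45]
  [  -0.05    -0.10     0.90]
d = (I − A) x:
  d_1 = (+0.65)·800 + (-0.10)·1250 + (-0.05)·200 = 385.0
  d_2 = (-0.10)·800 + (+0.75)·1250 + (-0.45)·200 = 767.5
  d_3 = (-0.05)·800 + (-0.10)·1250 + (+0.90)·200 = 15.0

d_3 = 15.0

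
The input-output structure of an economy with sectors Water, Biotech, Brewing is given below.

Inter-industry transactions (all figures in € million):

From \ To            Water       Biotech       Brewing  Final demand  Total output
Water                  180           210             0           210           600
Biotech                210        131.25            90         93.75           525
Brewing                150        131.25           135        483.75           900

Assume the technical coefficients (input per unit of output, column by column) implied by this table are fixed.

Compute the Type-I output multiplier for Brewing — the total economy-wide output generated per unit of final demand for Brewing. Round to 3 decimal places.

Technical coefficients a_ij = z_ij / X_j:
  a_11 = 180/600 = 0.30, a_21 = 210/600 = 0.35, a_31 = 150/600 = 0.25
  a_12 = 210/525 = 0.40, a_22 = 131.25/525 = 0.25, a_32 = 131.25/525 = 0.25
  a_13 = 0/900 = 0.00, a_23 = 90/900 = 0.10, a_33 = 135/900 = 0.15
I − A =
  [   0.70    -0.40     0.00]
  [  -0.35     0.75    -0.10]
  [  -0.25    -0.25     0.85]
Cofactors of I−A, C_ij = (−1)^(i+j)·(minor ij) (rows/columns in the sector order above):
  C_11 = (0.75)(0.85) − (-0.10)(-0.25) = 0.6125
  C_12 = −[(-0.35)(0.85) − (-0.10)(-0.25)] = 0.3225
  C_13 = (-0.35)(-0.25) − (0.75)(-0.25) = 0.2750
  C_21 = −[(-0.40)(0.85) − (0.00)(-0.25)] = 0.3400
  C_22 = (0.70)(0.85) − (0.00)(-0.25) = 0.5950
  C_23 = −[(0.70)(-0.25) − (-0.40)(-0.25)] = 0.2750
  C_31 = (-0.40)(-0.10) − (0.00)(0.75) = 0.0400
  C_32 = −[(0.70)(-0.10) − (0.00)(-0.35)] = 0.0700
  C_33 = (0.70)(0.75) − (-0.40)(-0.35) = 0.3850
det(I−A) = Σ_j (I−A)_1j·C_1j = (0.70)(0.6125) + (-0.40)(0.3225) + (0.00)(0.2750) = 0.29975
adj(I−A) = Cᵀ =
  [ 0.6125   0.3400   0.0400]
  [ 0.3225   0.5950   0.0700]
  [ 0.2750   0.2750   0.3850]
(I − A)⁻¹ = adj(I−A) / det(I−A) ≈
  [   2.0434     1.1343     0.1334]
  [   1.0759     1.9850     0.2335]
  [   0.9174     0.9174     1.2844]
The output multiplier for sector j is the column-j sum of the Leontief inverse (I − A)⁻¹ = adj(I−A) / det(I−A).
Column 3 of adj(I−A): (0.0400, 0.0700, 0.3850); det(I−A) = 0.29975.
m_3 = (0.0400 + 0.0700 + 0.3850) / 0.29975 = 0.495 / 0.29975 ≈ 1.651.

m_3 = 1.651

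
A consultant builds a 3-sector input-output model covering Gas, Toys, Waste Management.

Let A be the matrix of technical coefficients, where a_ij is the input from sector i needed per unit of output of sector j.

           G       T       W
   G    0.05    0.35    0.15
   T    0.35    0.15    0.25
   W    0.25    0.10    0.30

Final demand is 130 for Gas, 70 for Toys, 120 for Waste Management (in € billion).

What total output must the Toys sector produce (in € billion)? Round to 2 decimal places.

x_T = 299.18

I − A =
  [   0.95    -0.35    -0.15]
  [  -0.35     0.85    -0.25]
  [  -0.25    -0.10     0.70]
Cofactors of I−A, C_ij = (−1)^(i+j)·(minor ij) (rows/columns in the sector order above):
  C_11 = (0.85)(0.70) − (-0.25)(-0.10) = 0.5700
  C_12 = −[(-0.35)(0.70) − (-0.25)(-0.25)] = 0.3075
  C_13 = (-0.35)(-0.10) − (0.85)(-0.25) = 0.2475
  C_21 = −[(-0.35)(0.70) − (-0.15)(-0.10)] = 0.2600
  C_22 = (0.95)(0.70) − (-0.15)(-0.25) = 0.6275
  C_23 = −[(0.95)(-0.10) − (-0.35)(-0.25)] = 0.1825
  C_31 = (-0.35)(-0.25) − (-0.15)(0.85) = 0.2150
  C_32 = −[(0.95)(-0.25) − (-0.15)(-0.35)] = 0.2900
  C_33 = (0.95)(0.85) − (-0.35)(-0.35) = 0.6850
det(I−A) = Σ_j (I−A)_1j·C_1j = (0.95)(0.5700) + (-0.35)(0.3075) + (-0.15)(0.2475) = 0.39675
adj(I−A) = Cᵀ =
  [ 0.5700   0.2600   0.2150]
  [ 0.3075   0.6275   0.2900]
  [ 0.2475   0.1825   0.6850]
(I − A)⁻¹ = adj(I−A) / det(I−A) ≈
  [   1.4367     0.6553     0.5419]
  [   0.7750     1.5816     0.7309]
  [   0.6238     0.4600     1.7265]
x = (I − A)⁻¹ d = adj(I−A)·d / det(I−A), with det(I−A) = 0.39675:
  x_G = (0.5700·130 + 0.2600·70 + 0.2150·120) / 0.39675 = 118.10 / 0.39675 ≈ 297.67
  x_T = (0.3075·130 + 0.6275·70 + 0.2900·120) / 0.39675 = 118.70 / 0.39675 ≈ 299.18
  x_W = (0.2475·130 + 0.1825·70 + 0.6850·120) / 0.39675 = 127.15 / 0.39675 ≈ 320.48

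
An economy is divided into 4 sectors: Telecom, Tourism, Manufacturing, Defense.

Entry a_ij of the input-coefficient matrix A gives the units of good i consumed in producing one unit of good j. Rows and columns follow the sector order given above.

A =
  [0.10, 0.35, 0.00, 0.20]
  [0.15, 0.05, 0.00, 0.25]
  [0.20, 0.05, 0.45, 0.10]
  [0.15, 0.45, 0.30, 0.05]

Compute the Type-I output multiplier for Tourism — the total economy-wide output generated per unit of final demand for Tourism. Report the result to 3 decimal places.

m_2 = 3.800

I − A =
  [   0.90    -0.35     0.00    -0.20]
  [  -0.15     0.95     0.00    -0.25]
  [  -0.20    -0.05     0.55    -0.10]
  [  -0.15    -0.45    -0.30     0.95]
Compute the cofactors C_ij = (−1)^(i+j)·(3×3 minor ij) of I−A; the adjugate is their transpose:
adj(I−A) = Cᵀ =
  [ 0.402250   0.224875   0.083250   0.152625]
  [ 0.109500   0.414750   0.076500   0.140250]
  [ 0.188000   0.171500   0.606000   0.148500]
  [ 0.174750   0.286125   0.240750   0.441375]
det(I−A) = Σ_j (I−A)_1j·C_1j = (0.90)(0.402250) + (-0.35)(0.109500) + (0.00)(0.188000) + (-0.20)(0.174750) = 0.28875
(I − A)⁻¹ = adj(I−A) / det(I−A) ≈
  [   1.3931     0.7788     0.2883     0.5286]
  [   0.3792     1.4364     0.2649     0.4857]
  [   0.6511     0.5939     2.0987     0.5143]
  [   0.6052     0.9909     0.8338     1.5286]
The output multiplier for sector j is the column-j sum of the Leontief inverse (I − A)⁻¹ = adj(I−A) / det(I−A).
Column 2 of adj(I−A): (0.224875, 0.414750, 0.171500, 0.286125); det(I−A) = 0.28875.
m_2 = (0.224875 + 0.414750 + 0.171500 + 0.286125) / 0.28875 = 1.09725 / 0.28875 = 3.800.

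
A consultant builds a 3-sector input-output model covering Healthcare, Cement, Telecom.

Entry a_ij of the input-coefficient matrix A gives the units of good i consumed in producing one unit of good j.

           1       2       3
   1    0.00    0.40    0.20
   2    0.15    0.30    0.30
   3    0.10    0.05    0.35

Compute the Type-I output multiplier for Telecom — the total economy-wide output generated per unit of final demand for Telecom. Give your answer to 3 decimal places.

I − A =
  [   1.00    -0.40    -0.20]
  [  -0.15     0.70    -0.30]
  [  -0.10    -0.05     0.65]
Cofactors of I−A, C_ij = (−1)^(i+j)·(minor ij) (rows/columns in the sector order above):
  C_11 = (0.70)(0.65) − (-0.30)(-0.05) = 0.4400
  C_12 = −[(-0.15)(0.65) − (-0.30)(-0.10)] = 0.1275
  C_13 = (-0.15)(-0.05) − (0.70)(-0.10) = 0.0775
  C_21 = −[(-0.40)(0.65) − (-0.20)(-0.05)] = 0.2700
  C_22 = (1.00)(0.65) − (-0.20)(-0.10) = 0.6300
  C_23 = −[(1.00)(-0.05) − (-0.40)(-0.10)] = 0.0900
  C_31 = (-0.40)(-0.30) − (-0.20)(0.70) = 0.2600
  C_32 = −[(1.00)(-0.30) − (-0.20)(-0.15)] = 0.3300
  C_33 = (1.00)(0.70) − (-0.40)(-0.15) = 0.6400
det(I−A) = Σ_j (I−A)_1j·C_1j = (1.00)(0.4400) + (-0.40)(0.1275) + (-0.20)(0.0775) = 0.3735
adj(I−A) = Cᵀ =
  [ 0.4400   0.2700   0.2600]
  [ 0.1275   0.6300   0.3300]
  [ 0.0775   0.0900   0.6400]
(I − A)⁻¹ = adj(I−A) / det(I−A) ≈
  [   1.1780     0.7229     0.6961]
  [   0.3414     1.6867     0.8835]
  [   0.2075     0.2410     1.7135]
The output multiplier for sector j is the column-j sum of the Leontief inverse (I − A)⁻¹ = adj(I−A) / det(I−A).
Column 3 of adj(I−A): (0.2600, 0.3300, 0.6400); det(I−A) = 0.3735.
m_3 = (0.2600 + 0.3300 + 0.6400) / 0.3735 = 1.23 / 0.3735 ≈ 3.293.

m_3 = 3.293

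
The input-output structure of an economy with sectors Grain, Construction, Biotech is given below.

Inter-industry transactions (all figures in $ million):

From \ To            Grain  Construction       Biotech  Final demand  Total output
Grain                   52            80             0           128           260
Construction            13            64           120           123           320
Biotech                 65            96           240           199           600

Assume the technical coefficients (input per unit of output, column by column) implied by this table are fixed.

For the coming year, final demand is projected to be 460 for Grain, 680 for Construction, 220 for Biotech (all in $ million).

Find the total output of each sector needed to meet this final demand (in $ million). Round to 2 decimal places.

x_1 = 968.99, x_2 = 1260.76, x_3 = 1400.79

Technical coefficients a_ij = z_ij / X_j:
  a_11 = 52/260 = 0.20, a_21 = 13/260 = 0.05, a_31 = 65/260 = 0.25
  a_12 = 80/320 = 0.25, a_22 = 64/320 = 0.20, a_32 = 96/320 = 0.30
  a_13 = 0/600 = 0.00, a_23 = 120/600 = 0.20, a_33 = 240/600 = 0.40
I − A =
  [   0.80    -0.25     0.00]
  [  -0.05     0.80    -0.20]
  [  -0.25    -0.30     0.60]
Cofactors of I−A, C_ij = (−1)^(i+j)·(minor ij) (rows/columns in the sector order above):
  C_11 = (0.80)(0.60) − (-0.20)(-0.30) = 0.4200
  C_12 = −[(-0.05)(0.60) − (-0.20)(-0.25)] = 0.0800
  C_13 = (-0.05)(-0.30) − (0.80)(-0.25) = 0.2150
  C_21 = −[(-0.25)(0.60) − (0.00)(-0.30)] = 0.1500
  C_22 = (0.80)(0.60) − (0.00)(-0.25) = 0.4800
  C_23 = −[(0.80)(-0.30) − (-0.25)(-0.25)] = 0.3025
  C_31 = (-0.25)(-0.20) − (0.00)(0.80) = 0.0500
  C_32 = −[(0.80)(-0.20) − (0.00)(-0.05)] = 0.1600
  C_33 = (0.80)(0.80) − (-0.25)(-0.05) = 0.6275
det(I−A) = Σ_j (I−A)_1j·C_1j = (0.80)(0.4200) + (-0.25)(0.0800) + (0.00)(0.2150) = 0.3160
adj(I−A) = Cᵀ =
  [ 0.4200   0.1500   0.0500]
  [ 0.0800   0.4800   0.1600]
  [ 0.2150   0.3025   0.6275]
(I − A)⁻¹ = adj(I−A) / det(I−A) ≈
  [   1.3291     0.4747     0.1582]
  [   0.2532     1.5190     0.5063]
  [   0.6804     0.9573     1.9858]
x = (I − A)⁻¹ d = adj(I−A)·d / det(I−A), with det(I−A) = 0.3160:
  x_1 = (0.4200·460 + 0.1500·680 + 0.0500·220) / 0.3160 = 306.20 / 0.3160 ≈ 968.99
  x_2 = (0.0800·460 + 0.4800·680 + 0.1600·220) / 0.3160 = 398.40 / 0.3160 ≈ 1260.76
  x_3 = (0.2150·460 + 0.3025·680 + 0.6275·220) / 0.3160 = 442.65 / 0.3160 ≈ 1400.79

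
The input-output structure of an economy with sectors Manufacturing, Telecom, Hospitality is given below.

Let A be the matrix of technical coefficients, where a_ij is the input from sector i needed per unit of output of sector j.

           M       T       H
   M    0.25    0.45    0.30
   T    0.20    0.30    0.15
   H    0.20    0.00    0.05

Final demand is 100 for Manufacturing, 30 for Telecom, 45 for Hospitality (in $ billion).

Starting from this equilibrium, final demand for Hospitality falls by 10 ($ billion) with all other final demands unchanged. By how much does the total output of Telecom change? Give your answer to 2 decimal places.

Δx_T = -4.82

I − A =
  [   0.75    -0.45    -0.30]
  [  -0.20     0.70    -0.15]
  [  -0.20     0.00     0.95]
Cofactors of I−A, C_ij = (−1)^(i+j)·(minor ij) (rows/columns in the sector order above):
  C_11 = (0.70)(0.95) − (-0.15)(0.00) = 0.6650
  C_12 = −[(-0.20)(0.95) − (-0.15)(-0.20)] = 0.2200
  C_13 = (-0.20)(0.00) − (0.70)(-0.20) = 0.1400
  C_21 = −[(-0.45)(0.95) − (-0.30)(0.00)] = 0.4275
  C_22 = (0.75)(0.95) − (-0.30)(-0.20) = 0.6525
  C_23 = −[(0.75)(0.00) − (-0.45)(-0.20)] = 0.0900
  C_31 = (-0.45)(-0.15) − (-0.30)(0.70) = 0.2775
  C_32 = −[(0.75)(-0.15) − (-0.30)(-0.20)] = 0.1725
  C_33 = (0.75)(0.70) − (-0.45)(-0.20) = 0.4350
det(I−A) = Σ_j (I−A)_1j·C_1j = (0.75)(0.6650) + (-0.45)(0.2200) + (-0.30)(0.1400) = 0.35775
adj(I−A) = Cᵀ =
  [ 0.6650   0.4275   0.2775]
  [ 0.2200   0.6525   0.1725]
  [ 0.1400   0.0900   0.4350]
(I − A)⁻¹ = adj(I−A) / det(I−A) ≈
  [   1.8588     1.1950     0.7757]
  [   0.6150     1.8239     0.4822]
  [   0.3913     0.2516     1.2159]
Δx = (I − A)⁻¹ Δd with Δd having -10 in the Hospitality component and 0 elsewhere.
So Δx_T = L_TH · (-10), where L_TH = adj(I−A)_TH / det(I−A) = 0.1725 / 0.35775.
Δx_T = 0.1725 × (-10) / 0.35775 = -1.725 / 0.35775 ≈ -4.82.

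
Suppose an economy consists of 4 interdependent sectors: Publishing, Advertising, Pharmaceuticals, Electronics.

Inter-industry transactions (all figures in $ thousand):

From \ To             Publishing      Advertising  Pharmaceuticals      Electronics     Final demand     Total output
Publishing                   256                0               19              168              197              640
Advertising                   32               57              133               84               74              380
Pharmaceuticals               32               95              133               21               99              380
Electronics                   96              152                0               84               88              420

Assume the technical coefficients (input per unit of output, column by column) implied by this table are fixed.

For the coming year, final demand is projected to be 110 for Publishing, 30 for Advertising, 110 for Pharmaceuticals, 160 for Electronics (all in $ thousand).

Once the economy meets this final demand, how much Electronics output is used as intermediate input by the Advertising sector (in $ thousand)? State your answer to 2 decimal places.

z_42 = 130.89

Technical coefficients a_ij = z_ij / X_j:
  a_11 = 256/640 = 0.40, a_21 = 32/640 = 0.05, a_31 = 32/640 = 0.05, a_41 = 96/640 = 0.15
  a_12 = 0/380 = 0.00, a_22 = 57/380 = 0.15, a_32 = 95/380 = 0.25, a_42 = 152/380 = 0.40
  a_13 = 19/380 = 0.05, a_23 = 133/380 = 0.35, a_33 = 133/380 = 0.35, a_43 = 0/380 = 0.00
  a_14 = 168/420 = 0.40, a_24 = 84/420 = 0.20, a_34 = 21/420 = 0.05, a_44 = 84/420 = 0.20
I − A =
  [   0.60     0.00    -0.05    -0.40]
  [  -0.05     0.85    -0.35    -0.20]
  [  -0.05    -0.25     0.65    -0.05]
  [  -0.15    -0.40     0.00     0.80]
Compute the cofactors C_ij = (−1)^(i+j)·(3×3 minor ij) of I−A; the adjugate is their transpose:
adj(I−A) = Cᵀ =
  [ 0.313000   0.115000   0.086000   0.190625]
  [ 0.062125   0.270625   0.150500   0.108125]
  [ 0.054875   0.125000   0.301000   0.077500]
  [ 0.089750   0.156875   0.091375   0.276250]
det(I−A) = Σ_j (I−A)_1j·C_1j = (0.60)(0.313000) + (0.00)(0.062125) + (-0.05)(0.054875) + (-0.40)(0.089750) = 0.14915625
(I − A)⁻¹ = adj(I−A) / det(I−A) ≈
  [   2.0985     0.7710     0.5766     1.2780]
  [   0.4165     1.8144     1.0090     0.7249]
  [   0.3679     0.8380     2.0180     0.5196]
  [   0.6017     1.0517     0.6126     1.8521]
First solve x = (I − A)⁻¹ d = adj(I−A)·d / det(I−A); in particular x_2 = (0.062125·110 + 0.270625·30 + 0.150500·110 + 0.108125·160) / 0.14915625 = 48.8075 / 0.14915625 ≈ 327.2240.
Intermediate flow from 4 to 2: z_42 = a_42 · x_2 = 0.40 × 48.8075 / 0.14915625 = 19.523 / 0.14915625 ≈ 130.89.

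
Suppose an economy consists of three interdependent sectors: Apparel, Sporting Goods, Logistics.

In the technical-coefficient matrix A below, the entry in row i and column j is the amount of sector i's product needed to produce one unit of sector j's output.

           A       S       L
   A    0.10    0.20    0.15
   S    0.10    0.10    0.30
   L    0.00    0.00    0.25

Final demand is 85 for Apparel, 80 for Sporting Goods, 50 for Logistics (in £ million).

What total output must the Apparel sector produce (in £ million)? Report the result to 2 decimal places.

I − A =
  [   0.90    -0.20    -0.15]
  [  -0.10     0.90    -0.30]
  [   0.00     0.00     0.75]
Cofactors of I−A, C_ij = (−1)^(i+j)·(minor ij) (rows/columns in the sector order above):
  C_11 = (0.90)(0.75) − (-0.30)(0.00) = 0.6750
  C_12 = −[(-0.10)(0.75) − (-0.30)(0.00)] = 0.0750
  C_13 = (-0.10)(0.00) − (0.90)(0.00) = 0.0000
  C_21 = −[(-0.20)(0.75) − (-0.15)(0.00)] = 0.1500
  C_22 = (0.90)(0.75) − (-0.15)(0.00) = 0.6750
  C_23 = −[(0.90)(0.00) − (-0.20)(0.00)] = 0.0000
  C_31 = (-0.20)(-0.30) − (-0.15)(0.90) = 0.1950
  C_32 = −[(0.90)(-0.30) − (-0.15)(-0.10)] = 0.2850
  C_33 = (0.90)(0.90) − (-0.20)(-0.10) = 0.7900
det(I−A) = Σ_j (I−A)_1j·C_1j = (0.90)(0.6750) + (-0.20)(0.0750) + (-0.15)(0.0000) = 0.5925
adj(I−A) = Cᵀ =
  [ 0.6750   0.1500   0.1950]
  [ 0.0750   0.6750   0.2850]
  [ 0.0000   0.0000   0.7900]
(I − A)⁻¹ = adj(I−A) / det(I−A) ≈
  [   1.1392     0.2532     0.3291]
  [   0.1266     1.1392     0.4810]
  [   0.0000     0.0000     1.3333]
x = (I − A)⁻¹ d = adj(I−A)·d / det(I−A), with det(I−A) = 0.5925:
  x_A = (0.6750·85 + 0.1500·80 + 0.1950·50) / 0.5925 = 79.125 / 0.5925 ≈ 133.54
  x_S = (0.0750·85 + 0.6750·80 + 0.2850·50) / 0.5925 = 74.625 / 0.5925 ≈ 125.95
  x_L = (0.0000·85 + 0.0000·80 + 0.7900·50) / 0.5925 = 39.50 / 0.5925 ≈ 66.67

x_A = 133.54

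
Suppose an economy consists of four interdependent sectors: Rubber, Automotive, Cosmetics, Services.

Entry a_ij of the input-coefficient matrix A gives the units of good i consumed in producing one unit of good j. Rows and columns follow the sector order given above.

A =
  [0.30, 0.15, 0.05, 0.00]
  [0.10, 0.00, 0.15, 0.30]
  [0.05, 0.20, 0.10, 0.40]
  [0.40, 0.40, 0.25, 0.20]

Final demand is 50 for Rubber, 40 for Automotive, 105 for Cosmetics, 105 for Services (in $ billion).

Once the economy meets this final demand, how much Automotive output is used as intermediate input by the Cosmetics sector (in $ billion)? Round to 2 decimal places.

I − A =
  [   0.70    -0.15    -0.05     0.00]
  [  -0.10     1.00    -0.15    -0.30]
  [  -0.05    -0.20     0.90    -0.40]
  [  -0.40    -0.40    -0.25     0.80]
Compute the cofactors C_ij = (−1)^(i+j)·(3×3 minor ij) of I−A; the adjugate is their transpose:
adj(I−A) = Cᵀ =
  [ 0.449000   0.109000   0.063250   0.072500]
  [ 0.203750   0.424000   0.146500   0.232250]
  [ 0.250000   0.254000   0.446000   0.318250]
  [ 0.404500   0.345875   0.244250   0.590875]
det(I−A) = Σ_j (I−A)_1j·C_1j = (0.70)(0.449000) + (-0.15)(0.203750) + (-0.05)(0.250000) + (0.00)(0.404500) = 0.2712375
(I − A)⁻¹ = adj(I−A) / det(I−A) ≈
  [   1.6554     0.4019     0.2332     0.2673]
  [   0.7512     1.5632     0.5401     0.8563]
  [   0.9217     0.9364     1.6443     1.1733]
  [   1.4913     1.2752     0.9005     2.1784]
First solve x = (I − A)⁻¹ d = adj(I−A)·d / det(I−A); in particular x_3 = (0.250000·50 + 0.254000·40 + 0.446000·105 + 0.318250·105) / 0.2712375 = 102.90625 / 0.2712375 ≈ 379.3954.
Intermediate flow from 2 to 3: z_23 = a_23 · x_3 = 0.15 × 102.90625 / 0.2712375 = 15.4359375 / 0.2712375 ≈ 56.91.

z_23 = 56.91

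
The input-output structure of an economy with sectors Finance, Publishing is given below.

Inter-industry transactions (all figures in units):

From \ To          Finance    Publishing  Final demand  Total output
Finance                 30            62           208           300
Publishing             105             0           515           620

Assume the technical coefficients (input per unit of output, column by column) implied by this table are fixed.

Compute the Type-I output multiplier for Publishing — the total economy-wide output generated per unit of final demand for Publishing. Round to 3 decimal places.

Technical coefficients a_ij = z_ij / X_j:
  a_FF = 30/300 = 0.10, a_PF = 105/300 = 0.35
  a_FP = 62/620 = 0.10, a_PP = 0/620 = 0.00
I − A =
  [   0.90    -0.10]
  [  -0.35     1.00]
det(I−A) = (0.90)(1.00) − (-0.10)(-0.35) = 0.8650
adj(I−A) = [[1.00, 0.10], [0.35, 0.90]]
(I − A)⁻¹ = adj(I−A) / det(I−A) ≈
  [   1.1561     0.1156]
  [   0.4046     1.0405]
The output multiplier for sector j is the column-j sum of the Leontief inverse (I − A)⁻¹ = adj(I−A) / det(I−A).
Column P of adj(I−A): (0.10, 0.90); det(I−A) = 0.8650.
m_P = (0.10 + 0.90) / 0.8650 = 1.00 / 0.8650 ≈ 1.156.

m_P = 1.156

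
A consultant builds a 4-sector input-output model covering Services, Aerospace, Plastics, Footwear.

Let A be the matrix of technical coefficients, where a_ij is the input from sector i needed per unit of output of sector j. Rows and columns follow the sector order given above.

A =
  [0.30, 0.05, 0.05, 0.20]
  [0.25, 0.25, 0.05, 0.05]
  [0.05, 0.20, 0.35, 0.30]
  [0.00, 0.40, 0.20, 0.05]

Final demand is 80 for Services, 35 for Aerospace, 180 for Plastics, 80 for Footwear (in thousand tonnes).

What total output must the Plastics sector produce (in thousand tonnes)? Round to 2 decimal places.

x_3 = 465.34

I − A =
  [   0.70    -0.05    -0.05    -0.20]
  [  -0.25     0.75    -0.05    -0.05]
  [  -0.05    -0.20     0.65    -0.30]
  [   0.00    -0.40    -0.20     0.95]
Compute the cofactors C_ij = (−1)^(i+j)·(3×3 minor ij) of I−A; the adjugate is their transpose:
adj(I−A) = Cᵀ =
  [ 0.387625   0.103375   0.071500   0.109625]
  [ 0.142250   0.385875   0.062125   0.069875]
  [ 0.112125   0.223375   0.452875   0.178375]
  [ 0.083500   0.209500   0.121500   0.321625]
det(I−A) = Σ_j (I−A)_1j·C_1j = (0.70)(0.387625) + (-0.05)(0.142250) + (-0.05)(0.112125) + (-0.20)(0.083500) = 0.24191875
(I − A)⁻¹ = adj(I−A) / det(I−A) ≈
  [   1.6023     0.4273     0.2956     0.4531]
  [   0.5880     1.5951     0.2568     0.2888]
  [   0.4635     0.9233     1.8720     0.7373]
  [   0.3452     0.8660     0.5022     1.3295]
x = (I − A)⁻¹ d = adj(I−A)·d / det(I−A), with det(I−A) = 0.24191875:
  x_1 = (0.387625·80 + 0.103375·35 + 0.071500·180 + 0.109625·80) / 0.24191875 = 56.268125 / 0.24191875 ≈ 232.59
  x_2 = (0.142250·80 + 0.385875·35 + 0.062125·180 + 0.069875·80) / 0.24191875 = 41.658125 / 0.24191875 ≈ 172.20
  x_3 = (0.112125·80 + 0.223375·35 + 0.452875·180 + 0.178375·80) / 0.24191875 = 112.575625 / 0.24191875 ≈ 465.34
  x_4 = (0.083500·80 + 0.209500·35 + 0.121500·180 + 0.321625·80) / 0.24191875 = 61.6125 / 0.24191875 ≈ 254.68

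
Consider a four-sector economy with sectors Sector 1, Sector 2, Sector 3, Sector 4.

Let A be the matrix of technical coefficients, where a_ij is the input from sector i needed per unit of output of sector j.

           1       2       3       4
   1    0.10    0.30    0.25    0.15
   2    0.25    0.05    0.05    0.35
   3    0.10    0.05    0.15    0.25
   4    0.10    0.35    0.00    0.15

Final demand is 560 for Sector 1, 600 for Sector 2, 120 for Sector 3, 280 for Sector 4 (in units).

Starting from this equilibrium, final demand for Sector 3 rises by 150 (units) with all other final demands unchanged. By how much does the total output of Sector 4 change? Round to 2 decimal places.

Δx_4 = 23.68

I − A =
  [   0.90    -0.30    -0.25    -0.15]
  [  -0.25     0.95    -0.05    -0.35]
  [  -0.10    -0.05     0.85    -0.25]
  [  -0.10    -0.35     0.00     0.85]
Compute the cofactors C_ij = (−1)^(i+j)·(3×3 minor ij) of I−A; the adjugate is their transpose:
adj(I−A) = Cᵀ =
  [ 0.575750   0.293875   0.186625   0.277500]
  [ 0.215875   0.610000   0.099375   0.318500]
  [ 0.126500   0.154500   0.514875   0.237375]
  [ 0.156625   0.285750   0.062875   0.632375]
det(I−A) = Σ_j (I−A)_1j·C_1j = (0.90)(0.575750) + (-0.30)(0.215875) + (-0.25)(0.126500) + (-0.15)(0.156625) = 0.39829375
(I − A)⁻¹ = adj(I−A) / det(I−A) ≈
  [   1.4455     0.7378     0.4686     0.6967]
  [   0.5420     1.5315     0.2495     0.7997]
  [   0.3176     0.3879     1.2927     0.5960]
  [   0.3932     0.7174     0.1579     1.5877]
Δx = (I − A)⁻¹ Δd with Δd having +150 in the Sector 3 component and 0 elsewhere.
So Δx_4 = L_43 · (+150), where L_43 = adj(I−A)_43 / det(I−A) = 0.062875 / 0.39829375.
Δx_4 = 0.062875 × (+150) / 0.39829375 = 9.43125 / 0.39829375 ≈ 23.68.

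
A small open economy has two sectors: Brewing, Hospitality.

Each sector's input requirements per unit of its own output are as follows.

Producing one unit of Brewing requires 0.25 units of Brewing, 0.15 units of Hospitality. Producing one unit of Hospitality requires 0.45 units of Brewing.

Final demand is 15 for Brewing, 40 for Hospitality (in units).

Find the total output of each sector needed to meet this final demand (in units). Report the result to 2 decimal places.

I − A =
  [   0.75    -0.45]
  [  -0.15     1.00]
det(I−A) = (0.75)(1.00) − (-0.45)(-0.15) = 0.6825
adj(I−A) = [[1.00, 0.45], [0.15, 0.75]]
(I − A)⁻¹ = adj(I−A) / det(I−A) ≈
  [   1.4652     0.6593]
  [   0.2198     1.0989]
x = (I − A)⁻¹ d = adj(I−A)·d / det(I−A), with det(I−A) = 0.6825:
  x_1 = (1.00·15 + 0.45·40) / 0.6825 = 33.00 / 0.6825 ≈ 48.35
  x_2 = (0.15·15 + 0.75·40) / 0.6825 = 32.25 / 0.6825 ≈ 47.25

x_1 = 48.35, x_2 = 47.25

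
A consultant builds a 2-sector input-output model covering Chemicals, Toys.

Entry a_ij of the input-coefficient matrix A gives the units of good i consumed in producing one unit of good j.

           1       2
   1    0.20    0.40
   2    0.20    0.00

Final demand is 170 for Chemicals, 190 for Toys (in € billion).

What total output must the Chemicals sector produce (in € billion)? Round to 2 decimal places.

x_1 = 341.67

I − A =
  [   0.80    -0.40]
  [  -0.20     1.00]
det(I−A) = (0.80)(1.00) − (-0.40)(-0.20) = 0.7200
adj(I−A) = [[1.00, 0.40], [0.20, 0.80]]
(I − A)⁻¹ = adj(I−A) / det(I−A) ≈
  [   1.3889     0.5556]
  [   0.2778     1.1111]
x = (I − A)⁻¹ d = adj(I−A)·d / det(I−A), with det(I−A) = 0.7200:
  x_1 = (1.00·170 + 0.40·190) / 0.7200 = 246.00 / 0.7200 ≈ 341.67
  x_2 = (0.20·170 + 0.80·190) / 0.7200 = 186.00 / 0.7200 ≈ 258.33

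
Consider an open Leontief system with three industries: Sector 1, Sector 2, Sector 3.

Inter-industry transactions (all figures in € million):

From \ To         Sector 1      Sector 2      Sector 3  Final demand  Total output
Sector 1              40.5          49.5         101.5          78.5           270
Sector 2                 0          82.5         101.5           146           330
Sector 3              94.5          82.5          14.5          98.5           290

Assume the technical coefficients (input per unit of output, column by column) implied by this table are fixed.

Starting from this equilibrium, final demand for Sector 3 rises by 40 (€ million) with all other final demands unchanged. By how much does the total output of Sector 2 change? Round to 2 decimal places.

Δx_2 = 28.27

Technical coefficients a_ij = z_ij / X_j:
  a_11 = 40.5/270 = 0.15, a_21 = 0/270 = 0.00, a_31 = 94.5/270 = 0.35
  a_12 = 49.5/330 = 0.15, a_22 = 82.5/330 = 0.25, a_32 = 82.5/330 = 0.25
  a_13 = 101.5/290 = 0.35, a_23 = 101.5/290 = 0.35, a_33 = 14.5/290 = 0.05
I − A =
  [   0.85    -0.15    -0.35]
  [   0.00     0.75    -0.35]
  [  -0.35    -0.25     0.95]
Cofactors of I−A, C_ij = (−1)^(i+j)·(minor ij) (rows/columns in the sector order above):
  C_11 = (0.75)(0.95) − (-0.35)(-0.25) = 0.6250
  C_12 = −[(0.00)(0.95) − (-0.35)(-0.35)] = 0.1225
  C_13 = (0.00)(-0.25) − (0.75)(-0.35) = 0.2625
  C_21 = −[(-0.15)(0.95) − (-0.35)(-0.25)] = 0.2300
  C_22 = (0.85)(0.95) − (-0.35)(-0.35) = 0.6850
  C_23 = −[(0.85)(-0.25) − (-0.15)(-0.35)] = 0.2650
  C_31 = (-0.15)(-0.35) − (-0.35)(0.75) = 0.3150
  C_32 = −[(0.85)(-0.35) − (-0.35)(0.00)] = 0.2975
  C_33 = (0.85)(0.75) − (-0.15)(0.00) = 0.6375
det(I−A) = Σ_j (I−A)_1j·C_1j = (0.85)(0.6250) + (-0.15)(0.1225) + (-0.35)(0.2625) = 0.4210
adj(I−A) = Cᵀ =
  [ 0.6250   0.2300   0.3150]
  [ 0.1225   0.6850   0.2975]
  [ 0.2625   0.2650   0.6375]
(I − A)⁻¹ = adj(I−A) / det(I−A) ≈
  [   1.4846     0.5463     0.7482]
  [   0.2910     1.6271     0.7067]
  [   0.6235     0.6295     1.5143]
Δx = (I − A)⁻¹ Δd with Δd having +40 in the Sector 3 component and 0 elsewhere.
So Δx_2 = L_23 · (+40), where L_23 = adj(I−A)_23 / det(I−A) = 0.2975 / 0.4210.
Δx_2 = 0.2975 × (+40) / 0.4210 = 11.90 / 0.4210 ≈ 28.27.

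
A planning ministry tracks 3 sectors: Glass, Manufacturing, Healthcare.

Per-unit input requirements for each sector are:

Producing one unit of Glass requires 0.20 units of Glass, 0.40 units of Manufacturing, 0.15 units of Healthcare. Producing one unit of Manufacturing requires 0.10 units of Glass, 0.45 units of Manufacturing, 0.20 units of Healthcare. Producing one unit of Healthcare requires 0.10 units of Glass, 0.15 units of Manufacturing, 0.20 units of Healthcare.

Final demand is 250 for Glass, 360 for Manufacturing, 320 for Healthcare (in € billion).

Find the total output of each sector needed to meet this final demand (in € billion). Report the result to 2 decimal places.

I − A =
  [   0.80    -0.10    -0.10]
  [  -0.40     0.55    -0.15]
  [  -0.15    -0.20     0.80]
Cofactors of I−A, C_ij = (−1)^(i+j)·(minor ij) (rows/columns in the sector order above):
  C_11 = (0.55)(0.80) − (-0.15)(-0.20) = 0.4100
  C_12 = −[(-0.40)(0.80) − (-0.15)(-0.15)] = 0.3425
  C_13 = (-0.40)(-0.20) − (0.55)(-0.15) = 0.1625
  C_21 = −[(-0.10)(0.80) − (-0.10)(-0.20)] = 0.1000
  C_22 = (0.80)(0.80) − (-0.10)(-0.15) = 0.6250
  C_23 = −[(0.80)(-0.20) − (-0.10)(-0.15)] = 0.1750
  C_31 = (-0.10)(-0.15) − (-0.10)(0.55) = 0.0700
  C_32 = −[(0.80)(-0.15) − (-0.10)(-0.40)] = 0.1600
  C_33 = (0.80)(0.55) − (-0.10)(-0.40) = 0.4000
det(I−A) = Σ_j (I−A)_1j·C_1j = (0.80)(0.4100) + (-0.10)(0.3425) + (-0.10)(0.1625) = 0.2775
adj(I−A) = Cᵀ =
  [ 0.4100   0.1000   0.0700]
  [ 0.3425   0.6250   0.1600]
  [ 0.1625   0.1750   0.4000]
(I − A)⁻¹ = adj(I−A) / det(I−A) ≈
  [   1.4775     0.3604     0.2523]
  [   1.2342     2.2523     0.5766]
  [   0.5856     0.6306     1.4414]
x = (I − A)⁻¹ d = adj(I−A)·d / det(I−A), with det(I−A) = 0.2775:
  x_1 = (0.4100·250 + 0.1000·360 + 0.0700·320) / 0.2775 = 160.90 / 0.2775 ≈ 579.82
  x_2 = (0.3425·250 + 0.6250·360 + 0.1600·320) / 0.2775 = 361.825 / 0.2775 ≈ 1303.87
  x_3 = (0.1625·250 + 0.1750·360 + 0.4000·320) / 0.2775 = 231.625 / 0.2775 ≈ 834.68

x_1 = 579.82, x_2 = 1303.87, x_3 = 834.68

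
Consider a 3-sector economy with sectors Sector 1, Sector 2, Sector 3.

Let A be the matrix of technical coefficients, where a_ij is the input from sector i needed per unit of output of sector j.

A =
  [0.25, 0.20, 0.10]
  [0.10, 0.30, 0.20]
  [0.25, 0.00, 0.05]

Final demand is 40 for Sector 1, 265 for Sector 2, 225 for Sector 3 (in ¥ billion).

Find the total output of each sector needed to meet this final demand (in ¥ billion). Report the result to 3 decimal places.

x_1 = 224.876, x_2 = 495.274, x_3 = 296.020

I − A =
  [   0.75    -0.20    -0.10]
  [  -0.10     0.70    -0.20]
  [  -0.25     0.00     0.95]
Cofactors of I−A, C_ij = (−1)^(i+j)·(minor ij) (rows/columns in the sector order above):
  C_11 = (0.70)(0.95) − (-0.20)(0.00) = 0.6650
  C_12 = −[(-0.10)(0.95) − (-0.20)(-0.25)] = 0.1450
  C_13 = (-0.10)(0.00) − (0.70)(-0.25) = 0.1750
  C_21 = −[(-0.20)(0.95) − (-0.10)(0.00)] = 0.1900
  C_22 = (0.75)(0.95) − (-0.10)(-0.25) = 0.6875
  C_23 = −[(0.75)(0.00) − (-0.20)(-0.25)] = 0.0500
  C_31 = (-0.20)(-0.20) − (-0.10)(0.70) = 0.1100
  C_32 = −[(0.75)(-0.20) − (-0.10)(-0.10)] = 0.1600
  C_33 = (0.75)(0.70) − (-0.20)(-0.10) = 0.5050
det(I−A) = Σ_j (I−A)_1j·C_1j = (0.75)(0.6650) + (-0.20)(0.1450) + (-0.10)(0.1750) = 0.45225
adj(I−A) = Cᵀ =
  [ 0.6650   0.1900   0.1100]
  [ 0.1450   0.6875   0.1600]
  [ 0.1750   0.0500   0.5050]
(I − A)⁻¹ = adj(I−A) / det(I−A) ≈
  [   1.4704     0.4201     0.2432]
  [   0.3206     1.5202     0.3538]
  [   0.3870     0.1106     1.1166]
x = (I − A)⁻¹ d = adj(I−A)·d / det(I−A), with det(I−A) = 0.45225:
  x_1 = (0.6650·40 + 0.1900·265 + 0.1100·225) / 0.45225 = 101.70 / 0.45225 ≈ 224.876
  x_2 = (0.1450·40 + 0.6875·265 + 0.1600·225) / 0.45225 = 223.9875 / 0.45225 ≈ 495.274
  x_3 = (0.1750·40 + 0.0500·265 + 0.5050·225) / 0.45225 = 133.875 / 0.45225 ≈ 296.020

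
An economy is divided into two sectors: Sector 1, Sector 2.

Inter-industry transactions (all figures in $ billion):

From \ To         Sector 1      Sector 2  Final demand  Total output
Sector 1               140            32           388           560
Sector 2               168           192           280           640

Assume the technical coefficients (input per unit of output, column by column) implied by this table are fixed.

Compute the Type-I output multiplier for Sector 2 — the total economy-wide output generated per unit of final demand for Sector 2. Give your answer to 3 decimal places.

m_2 = 1.569

Technical coefficients a_ij = z_ij / X_j:
  a_11 = 140/560 = 0.25, a_21 = 168/560 = 0.30
  a_12 = 32/640 = 0.05, a_22 = 192/640 = 0.30
I − A =
  [   0.75    -0.05]
  [  -0.30     0.70]
det(I−A) = (0.75)(0.70) − (-0.05)(-0.30) = 0.5100
adj(I−A) = [[0.70, 0.05], [0.30, 0.75]]
(I − A)⁻¹ = adj(I−A) / det(I−A) ≈
  [   1.3725     0.0980]
  [   0.5882     1.4706]
The output multiplier for sector j is the column-j sum of the Leontief inverse (I − A)⁻¹ = adj(I−A) / det(I−A).
Column 2 of adj(I−A): (0.05, 0.75); det(I−A) = 0.5100.
m_2 = (0.05 + 0.75) / 0.5100 = 0.80 / 0.5100 ≈ 1.569.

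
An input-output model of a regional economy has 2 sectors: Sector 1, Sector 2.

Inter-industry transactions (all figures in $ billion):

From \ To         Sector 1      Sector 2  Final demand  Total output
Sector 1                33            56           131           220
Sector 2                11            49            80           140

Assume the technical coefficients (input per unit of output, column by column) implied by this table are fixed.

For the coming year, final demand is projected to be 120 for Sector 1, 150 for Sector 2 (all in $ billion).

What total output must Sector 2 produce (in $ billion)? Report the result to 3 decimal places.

Technical coefficients a_ij = z_ij / X_j:
  a_11 = 33/220 = 0.15, a_21 = 11/220 = 0.05
  a_12 = 56/140 = 0.40, a_22 = 49/140 = 0.35
I − A =
  [   0.85    -0.40]
  [  -0.05     0.65]
det(I−A) = (0.85)(0.65) − (-0.40)(-0.05) = 0.5325
adj(I−A) = [[0.65, 0.40], [0.05, 0.85]]
(I − A)⁻¹ = adj(I−A) / det(I−A) ≈
  [   1.2207     0.7512]
  [   0.0939     1.5962]
x = (I − A)⁻¹ d = adj(I−A)·d / det(I−A), with det(I−A) = 0.5325:
  x_1 = (0.65·120 + 0.40·150) / 0.5325 = 138.00 / 0.5325 ≈ 259.155
  x_2 = (0.05·120 + 0.85·150) / 0.5325 = 133.50 / 0.5325 ≈ 250.704

x_2 = 250.704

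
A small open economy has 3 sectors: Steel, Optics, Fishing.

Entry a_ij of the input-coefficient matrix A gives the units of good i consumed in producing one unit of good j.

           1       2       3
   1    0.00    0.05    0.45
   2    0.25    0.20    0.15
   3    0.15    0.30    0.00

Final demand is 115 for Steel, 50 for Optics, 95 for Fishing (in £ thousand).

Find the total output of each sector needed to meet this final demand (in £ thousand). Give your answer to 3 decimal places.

I − A =
  [   1.00    -0.05    -0.45]
  [  -0.25     0.80    -0.15]
  [  -0.15    -0.30     1.00]
Cofactors of I−A, C_ij = (−1)^(i+j)·(minor ij) (rows/columns in the sector order above):
  C_11 = (0.80)(1.00) − (-0.15)(-0.30) = 0.7550
  C_12 = −[(-0.25)(1.00) − (-0.15)(-0.15)] = 0.2725
  C_13 = (-0.25)(-0.30) − (0.80)(-0.15) = 0.1950
  C_21 = −[(-0.05)(1.00) − (-0.45)(-0.30)] = 0.1850
  C_22 = (1.00)(1.00) − (-0.45)(-0.15) = 0.9325
  C_23 = −[(1.00)(-0.30) − (-0.05)(-0.15)] = 0.3075
  C_31 = (-0.05)(-0.15) − (-0.45)(0.80) = 0.3675
  C_32 = −[(1.00)(-0.15) − (-0.45)(-0.25)] = 0.2625
  C_33 = (1.00)(0.80) − (-0.05)(-0.25) = 0.7875
det(I−A) = Σ_j (I−A)_1j·C_1j = (1.00)(0.7550) + (-0.05)(0.2725) + (-0.45)(0.1950) = 0.653625
adj(I−A) = Cᵀ =
  [ 0.7550   0.1850   0.3675]
  [ 0.2725   0.9325   0.2625]
  [ 0.1950   0.3075   0.7875]
(I − A)⁻¹ = adj(I−A) / det(I−A) ≈
  [   1.1551     0.2830     0.5622]
  [   0.4169     1.4267     0.4016]
  [   0.2983     0.4705     1.2048]
x = (I − A)⁻¹ d = adj(I−A)·d / det(I−A), with det(I−A) = 0.653625:
  x_1 = (0.7550·115 + 0.1850·50 + 0.3675·95) / 0.653625 = 130.9875 / 0.653625 ≈ 200.402
  x_2 = (0.2725·115 + 0.9325·50 + 0.2625·95) / 0.653625 = 102.90 / 0.653625 ≈ 157.430
  x_3 = (0.1950·115 + 0.3075·50 + 0.7875·95) / 0.653625 = 112.6125 / 0.653625 ≈ 172.289

x_1 = 200.402, x_2 = 157.430, x_3 = 172.289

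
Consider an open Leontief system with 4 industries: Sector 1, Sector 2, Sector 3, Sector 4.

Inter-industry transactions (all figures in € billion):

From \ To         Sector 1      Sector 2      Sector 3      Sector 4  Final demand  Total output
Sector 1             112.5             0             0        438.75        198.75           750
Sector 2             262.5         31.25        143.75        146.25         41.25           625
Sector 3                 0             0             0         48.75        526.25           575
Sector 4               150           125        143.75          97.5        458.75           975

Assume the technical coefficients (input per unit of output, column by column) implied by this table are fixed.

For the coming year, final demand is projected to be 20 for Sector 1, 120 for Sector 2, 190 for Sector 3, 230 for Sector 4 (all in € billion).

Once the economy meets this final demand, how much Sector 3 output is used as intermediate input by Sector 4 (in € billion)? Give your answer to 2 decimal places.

Technical coefficients a_ij = z_ij / X_j:
  a_11 = 112.5/750 = 0.15, a_21 = 262.5/750 = 0.35, a_31 = 0/750 = 0.00, a_41 = 150/750 = 0.20
  a_12 = 0/625 = 0.00, a_22 = 31.25/625 = 0.05, a_32 = 0/625 = 0.00, a_42 = 125/625 = 0.20
  a_13 = 0/575 = 0.00, a_23 = 143.75/575 = 0.25, a_33 = 0/575 = 0.00, a_43 = 143.75/575 = 0.25
  a_14 = 438.75/975 = 0.45, a_24 = 146.25/975 = 0.15, a_34 = 48.75/975 = 0.05, a_44 = 97.5/975 = 0.10
I − A =
  [   0.85     0.00     0.00    -0.45]
  [  -0.35     0.95    -0.25    -0.15]
  [   0.00     0.00     1.00    -0.05]
  [  -0.20    -0.20    -0.25     0.90]
Compute the cofactors C_ij = (−1)^(i+j)·(3×3 minor ij) of I−A; the adjugate is their transpose:
adj(I−A) = Cᵀ =
  [ 0.810625   0.090000   0.129375   0.427500]
  [ 0.343125   0.664375   0.240000   0.295625]
  [ 0.013000   0.008500   0.584250   0.040375]
  [ 0.260000   0.170000   0.244375   0.807500]
det(I−A) = Σ_j (I−A)_1j·C_1j = (0.85)(0.810625) + (0.00)(0.343125) + (0.00)(0.013000) + (-0.45)(0.260000) = 0.57203125
(I − A)⁻¹ = adj(I−A) / det(I−A) ≈
  [   1.4171     0.1573     0.2262     0.7473]
  [   0.5998     1.1614     0.4196     0.5168]
  [   0.0227     0.0149     1.0214     0.0706]
  [   0.4545     0.2972     0.4272     1.4116]
First solve x = (I − A)⁻¹ d = adj(I−A)·d / det(I−A); in particular x_4 = (0.260000·20 + 0.170000·120 + 0.244375·190 + 0.807500·230) / 0.57203125 = 257.75625 / 0.57203125 ≈ 450.5982.
Intermediate flow from 3 to 4: z_34 = a_34 · x_4 = 0.05 × 257.75625 / 0.57203125 = 12.8878125 / 0.57203125 ≈ 22.53.

z_34 = 22.53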